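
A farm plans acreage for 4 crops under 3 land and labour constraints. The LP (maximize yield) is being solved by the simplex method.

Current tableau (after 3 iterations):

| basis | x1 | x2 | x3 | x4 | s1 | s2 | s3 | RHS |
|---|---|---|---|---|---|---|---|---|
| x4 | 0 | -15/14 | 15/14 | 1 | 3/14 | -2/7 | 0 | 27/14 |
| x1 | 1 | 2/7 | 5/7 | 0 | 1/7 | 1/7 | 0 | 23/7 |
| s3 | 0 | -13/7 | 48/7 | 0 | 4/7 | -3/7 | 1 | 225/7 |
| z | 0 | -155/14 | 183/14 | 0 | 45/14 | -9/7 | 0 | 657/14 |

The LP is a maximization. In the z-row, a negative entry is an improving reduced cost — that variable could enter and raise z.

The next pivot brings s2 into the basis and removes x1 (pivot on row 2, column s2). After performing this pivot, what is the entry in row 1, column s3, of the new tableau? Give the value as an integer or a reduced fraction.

0

Pivot element is row 2, column s2: 1/7.
Normalize row 2: new (row 2, s3) = 0/(1/7) = 0.
row 1 ← row 1 − (-2/7)·(new row 2): 0 − (-2/7)·0 = 0.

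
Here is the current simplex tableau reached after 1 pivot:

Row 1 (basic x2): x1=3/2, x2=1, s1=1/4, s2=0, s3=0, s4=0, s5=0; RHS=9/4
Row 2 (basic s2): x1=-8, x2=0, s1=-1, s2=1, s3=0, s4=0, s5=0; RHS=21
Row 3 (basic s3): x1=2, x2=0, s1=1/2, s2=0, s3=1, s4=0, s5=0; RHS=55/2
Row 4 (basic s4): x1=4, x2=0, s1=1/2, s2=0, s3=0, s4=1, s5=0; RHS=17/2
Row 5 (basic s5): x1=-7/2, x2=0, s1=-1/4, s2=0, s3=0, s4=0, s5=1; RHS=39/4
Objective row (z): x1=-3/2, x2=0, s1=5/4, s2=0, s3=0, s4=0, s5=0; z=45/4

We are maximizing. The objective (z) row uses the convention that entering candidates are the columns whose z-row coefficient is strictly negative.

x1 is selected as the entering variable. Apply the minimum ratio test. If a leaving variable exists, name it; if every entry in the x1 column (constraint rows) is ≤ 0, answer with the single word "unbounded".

x2

Ratios: row 1 (x2): (9/4)/(3/2) = 3/2; row 2 (s2): entry -8 ≤ 0, skip; row 3 (s3): (55/2)/2 = 55/4; row 4 (s4): (17/2)/4 = 17/8; row 5 (s5): entry -7/2 ≤ 0, skip.
Minimum ratio is in the x2 row, so x2 leaves.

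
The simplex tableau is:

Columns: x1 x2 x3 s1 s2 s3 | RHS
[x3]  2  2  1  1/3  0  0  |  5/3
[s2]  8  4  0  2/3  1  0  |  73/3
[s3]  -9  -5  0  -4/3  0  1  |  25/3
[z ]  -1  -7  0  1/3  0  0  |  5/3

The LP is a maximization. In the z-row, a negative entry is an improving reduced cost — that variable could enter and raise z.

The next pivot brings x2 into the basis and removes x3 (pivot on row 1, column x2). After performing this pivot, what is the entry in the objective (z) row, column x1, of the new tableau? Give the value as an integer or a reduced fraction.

6

Pivot element is row 1, column x2: 2.
Normalize row 1: new (row 1, x1) = 2/2 = 1.
z-row ← z-row − (-7)·(new row 1): -1 − (-7)·1 = 6.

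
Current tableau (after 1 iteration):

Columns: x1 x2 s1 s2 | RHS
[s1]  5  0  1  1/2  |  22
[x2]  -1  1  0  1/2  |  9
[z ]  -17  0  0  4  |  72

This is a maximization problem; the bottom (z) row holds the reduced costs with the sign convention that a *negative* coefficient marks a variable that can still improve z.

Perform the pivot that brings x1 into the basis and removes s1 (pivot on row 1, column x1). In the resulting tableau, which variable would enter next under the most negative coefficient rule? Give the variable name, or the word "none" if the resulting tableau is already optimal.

none

Pivot element 5. New z-row = old z-row − (-17)·(row 1/5).
Updated z-row coefficients: x1: 0, x2: 0, s1: 17/5, s2: 57/10.
No coefficient is strictly negative; the tableau after this pivot is optimal.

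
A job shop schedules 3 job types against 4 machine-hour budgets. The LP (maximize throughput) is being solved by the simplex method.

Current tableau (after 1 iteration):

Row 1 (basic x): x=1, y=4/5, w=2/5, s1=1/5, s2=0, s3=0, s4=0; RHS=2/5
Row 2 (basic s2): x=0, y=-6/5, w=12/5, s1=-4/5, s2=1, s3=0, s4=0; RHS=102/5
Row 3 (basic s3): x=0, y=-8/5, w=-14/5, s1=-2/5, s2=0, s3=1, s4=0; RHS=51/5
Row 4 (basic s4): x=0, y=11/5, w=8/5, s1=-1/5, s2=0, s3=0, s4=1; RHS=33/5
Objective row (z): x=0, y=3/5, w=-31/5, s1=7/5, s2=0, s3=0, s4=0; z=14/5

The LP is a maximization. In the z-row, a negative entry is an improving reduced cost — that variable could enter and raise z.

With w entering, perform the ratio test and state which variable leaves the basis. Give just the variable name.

Ratios: row 1 (x): (2/5)/(2/5) = 1; row 2 (s2): (102/5)/(12/5) = 17/2; row 3 (s3): entry -14/5 ≤ 0, skip; row 4 (s4): (33/5)/(8/5) = 33/8.
Minimum ratio 1 is in the x row, so x leaves.

x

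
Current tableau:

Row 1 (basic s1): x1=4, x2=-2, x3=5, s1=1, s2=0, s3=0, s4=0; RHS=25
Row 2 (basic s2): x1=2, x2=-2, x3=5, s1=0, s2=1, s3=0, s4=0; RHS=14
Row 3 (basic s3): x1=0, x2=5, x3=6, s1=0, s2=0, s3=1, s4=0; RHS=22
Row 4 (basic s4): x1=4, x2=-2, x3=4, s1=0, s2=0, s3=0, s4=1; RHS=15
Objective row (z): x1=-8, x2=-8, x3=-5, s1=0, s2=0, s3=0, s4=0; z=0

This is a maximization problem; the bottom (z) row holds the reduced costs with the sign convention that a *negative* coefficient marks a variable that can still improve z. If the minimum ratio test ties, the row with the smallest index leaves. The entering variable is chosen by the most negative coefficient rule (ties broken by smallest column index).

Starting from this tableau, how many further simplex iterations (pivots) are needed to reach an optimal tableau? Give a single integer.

pivot: x1 in, s4 out → z = 30
pivot: x2 in, s3 out → z = 414/5
No improving column remains; optimal.

2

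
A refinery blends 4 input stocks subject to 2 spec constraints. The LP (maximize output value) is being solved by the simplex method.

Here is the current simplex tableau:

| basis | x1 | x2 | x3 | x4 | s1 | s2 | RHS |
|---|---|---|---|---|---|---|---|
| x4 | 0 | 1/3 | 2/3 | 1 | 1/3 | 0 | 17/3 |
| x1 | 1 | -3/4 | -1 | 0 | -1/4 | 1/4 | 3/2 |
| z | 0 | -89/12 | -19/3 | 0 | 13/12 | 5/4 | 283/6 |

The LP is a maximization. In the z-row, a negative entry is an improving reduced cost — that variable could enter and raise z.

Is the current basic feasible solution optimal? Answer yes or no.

no

Column x2 has objective-row coefficient -89/12, which is negative; an improving pivot exists, so not yet optimal.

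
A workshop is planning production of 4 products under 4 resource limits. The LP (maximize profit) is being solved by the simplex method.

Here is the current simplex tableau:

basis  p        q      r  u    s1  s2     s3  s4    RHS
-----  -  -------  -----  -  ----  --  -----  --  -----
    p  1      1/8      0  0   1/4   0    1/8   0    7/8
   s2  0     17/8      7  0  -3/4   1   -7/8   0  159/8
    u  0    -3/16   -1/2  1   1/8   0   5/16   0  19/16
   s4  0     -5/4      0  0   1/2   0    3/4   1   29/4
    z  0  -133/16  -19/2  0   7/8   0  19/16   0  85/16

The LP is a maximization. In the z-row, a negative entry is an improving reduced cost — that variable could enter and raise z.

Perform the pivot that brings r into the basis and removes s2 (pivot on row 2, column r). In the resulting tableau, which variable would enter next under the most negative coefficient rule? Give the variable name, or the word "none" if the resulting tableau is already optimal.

Pivot element 7. New z-row = old z-row − (-19/2)·(row 2/7).
Updated z-row coefficients: p: 0, q: -38/7, r: 0, u: 0, s1: -1/7, s2: 19/14, s3: 0, s4: 0.
The most negative is -38/7 in column q, so q would enter next.

q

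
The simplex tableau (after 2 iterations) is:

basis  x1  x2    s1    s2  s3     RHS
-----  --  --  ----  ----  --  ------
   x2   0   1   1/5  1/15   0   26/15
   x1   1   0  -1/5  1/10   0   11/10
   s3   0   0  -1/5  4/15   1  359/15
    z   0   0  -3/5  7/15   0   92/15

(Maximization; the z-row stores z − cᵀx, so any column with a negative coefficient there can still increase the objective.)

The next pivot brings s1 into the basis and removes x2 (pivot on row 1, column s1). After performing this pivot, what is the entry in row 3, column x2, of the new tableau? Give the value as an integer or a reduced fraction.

1

Pivot element is row 1, column s1: 1/5.
Normalize row 1: new (row 1, x2) = 1/(1/5) = 5.
row 3 ← row 3 − (-1/5)·(new row 1): 0 − (-1/5)·5 = 1.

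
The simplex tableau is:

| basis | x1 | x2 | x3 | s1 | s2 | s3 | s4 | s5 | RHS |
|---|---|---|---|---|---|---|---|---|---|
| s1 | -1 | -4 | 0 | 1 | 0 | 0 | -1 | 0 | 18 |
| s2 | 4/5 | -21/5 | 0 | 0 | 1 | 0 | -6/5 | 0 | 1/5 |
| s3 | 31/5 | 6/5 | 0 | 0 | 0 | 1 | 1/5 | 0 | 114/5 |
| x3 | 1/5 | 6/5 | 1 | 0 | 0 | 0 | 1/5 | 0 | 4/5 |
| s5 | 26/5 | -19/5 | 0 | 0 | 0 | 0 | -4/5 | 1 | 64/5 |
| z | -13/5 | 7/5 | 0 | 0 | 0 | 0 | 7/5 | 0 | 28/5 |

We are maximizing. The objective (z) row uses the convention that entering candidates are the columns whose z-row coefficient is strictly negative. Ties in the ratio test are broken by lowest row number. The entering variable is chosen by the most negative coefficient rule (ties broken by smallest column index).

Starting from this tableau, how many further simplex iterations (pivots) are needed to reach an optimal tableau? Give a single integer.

2

pivot: x1 in, s2 out → z = 25/4
pivot: x2 in, x3 out → z = 31/3
No improving column remains; optimal.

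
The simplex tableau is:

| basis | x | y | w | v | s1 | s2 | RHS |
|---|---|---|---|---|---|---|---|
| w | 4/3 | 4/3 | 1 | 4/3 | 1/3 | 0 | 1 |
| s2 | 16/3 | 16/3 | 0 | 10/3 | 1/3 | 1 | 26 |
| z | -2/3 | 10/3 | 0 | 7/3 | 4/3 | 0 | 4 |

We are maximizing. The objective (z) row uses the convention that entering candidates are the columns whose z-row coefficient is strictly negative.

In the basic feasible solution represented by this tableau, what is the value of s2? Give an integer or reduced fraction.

s2 is basic (row 2); its value is the RHS of that row: 26.

26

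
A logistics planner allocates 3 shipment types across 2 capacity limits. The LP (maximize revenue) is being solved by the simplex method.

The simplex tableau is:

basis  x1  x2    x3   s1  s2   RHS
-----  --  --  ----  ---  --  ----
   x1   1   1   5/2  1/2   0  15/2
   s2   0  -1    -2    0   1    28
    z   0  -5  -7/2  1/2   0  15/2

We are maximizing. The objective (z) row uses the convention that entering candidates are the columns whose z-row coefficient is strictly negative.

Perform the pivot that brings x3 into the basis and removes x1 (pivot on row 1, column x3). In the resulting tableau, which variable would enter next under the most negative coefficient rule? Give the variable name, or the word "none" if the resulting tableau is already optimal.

x2

Pivot element 5/2. New z-row = old z-row − (-7/2)·(row 1/(5/2)).
Updated z-row coefficients: x1: 7/5, x2: -18/5, x3: 0, s1: 6/5, s2: 0.
The most negative is -18/5 in column x2, so x2 would enter next.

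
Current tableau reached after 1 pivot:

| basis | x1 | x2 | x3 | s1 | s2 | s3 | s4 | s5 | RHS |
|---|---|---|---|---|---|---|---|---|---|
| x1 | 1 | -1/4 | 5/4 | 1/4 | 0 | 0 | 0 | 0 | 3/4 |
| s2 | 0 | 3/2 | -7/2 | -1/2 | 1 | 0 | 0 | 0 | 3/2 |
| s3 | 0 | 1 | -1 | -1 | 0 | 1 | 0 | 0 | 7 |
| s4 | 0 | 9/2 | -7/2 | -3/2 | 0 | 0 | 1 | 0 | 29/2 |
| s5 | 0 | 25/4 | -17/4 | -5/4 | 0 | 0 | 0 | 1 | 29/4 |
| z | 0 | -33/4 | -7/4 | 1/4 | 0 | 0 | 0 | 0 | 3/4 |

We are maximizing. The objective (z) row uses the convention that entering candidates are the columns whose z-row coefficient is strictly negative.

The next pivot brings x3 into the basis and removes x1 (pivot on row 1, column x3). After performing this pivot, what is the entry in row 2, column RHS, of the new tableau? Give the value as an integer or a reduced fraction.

18/5

Pivot element is row 1, column x3: 5/4.
Normalize row 1: new (row 1, RHS) = (3/4)/(5/4) = 3/5.
row 2 ← row 2 − (-7/2)·(new row 1): 3/2 − (-7/2)·(3/5) = 18/5.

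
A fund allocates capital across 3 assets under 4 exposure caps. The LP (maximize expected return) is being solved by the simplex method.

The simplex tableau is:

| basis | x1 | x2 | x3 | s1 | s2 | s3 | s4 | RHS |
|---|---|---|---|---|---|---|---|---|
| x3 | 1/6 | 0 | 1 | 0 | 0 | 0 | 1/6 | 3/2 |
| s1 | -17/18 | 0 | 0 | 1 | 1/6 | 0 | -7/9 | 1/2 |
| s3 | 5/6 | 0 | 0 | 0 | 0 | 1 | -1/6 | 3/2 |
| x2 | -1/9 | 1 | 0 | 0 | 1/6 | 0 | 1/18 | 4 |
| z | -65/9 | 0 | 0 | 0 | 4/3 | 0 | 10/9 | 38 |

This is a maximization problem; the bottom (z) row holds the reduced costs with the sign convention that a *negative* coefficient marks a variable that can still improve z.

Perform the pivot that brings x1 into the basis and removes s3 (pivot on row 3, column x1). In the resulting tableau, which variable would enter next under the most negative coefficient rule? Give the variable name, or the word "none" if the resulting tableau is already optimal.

Pivot element 5/6. New z-row = old z-row − (-65/9)·(row 3/(5/6)).
Updated z-row coefficients: x1: 0, x2: 0, x3: 0, s1: 0, s2: 4/3, s3: 26/3, s4: -1/3.
The most negative is -1/3 in column s4, so s4 would enter next.

s4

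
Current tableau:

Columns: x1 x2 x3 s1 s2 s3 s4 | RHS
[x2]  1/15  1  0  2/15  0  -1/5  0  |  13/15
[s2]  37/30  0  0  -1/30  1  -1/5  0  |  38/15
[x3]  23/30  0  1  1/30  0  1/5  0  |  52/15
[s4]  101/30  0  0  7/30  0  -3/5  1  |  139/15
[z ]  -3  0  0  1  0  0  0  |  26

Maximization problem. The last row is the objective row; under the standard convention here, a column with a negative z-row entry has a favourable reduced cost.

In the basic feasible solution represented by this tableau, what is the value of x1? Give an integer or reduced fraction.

x1 is nonbasic (not in the basis column), so its value in the current BFS is 0.

0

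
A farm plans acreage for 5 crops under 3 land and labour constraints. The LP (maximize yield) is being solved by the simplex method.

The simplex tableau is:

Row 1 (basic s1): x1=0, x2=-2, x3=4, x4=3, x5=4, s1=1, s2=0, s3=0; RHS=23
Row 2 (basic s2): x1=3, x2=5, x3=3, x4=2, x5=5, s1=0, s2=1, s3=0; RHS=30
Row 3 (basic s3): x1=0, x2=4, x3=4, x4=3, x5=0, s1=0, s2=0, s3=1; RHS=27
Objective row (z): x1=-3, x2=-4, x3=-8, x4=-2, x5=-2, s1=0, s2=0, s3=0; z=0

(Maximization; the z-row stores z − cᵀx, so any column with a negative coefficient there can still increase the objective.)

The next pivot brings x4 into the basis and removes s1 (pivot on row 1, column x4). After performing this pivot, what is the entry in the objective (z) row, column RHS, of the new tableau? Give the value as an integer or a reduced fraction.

Pivot element is row 1, column x4: 3.
Normalize row 1: new (row 1, RHS) = 23/3 = 23/3.
z-row ← z-row − (-2)·(new row 1): 0 − (-2)·(23/3) = 46/3.

46/3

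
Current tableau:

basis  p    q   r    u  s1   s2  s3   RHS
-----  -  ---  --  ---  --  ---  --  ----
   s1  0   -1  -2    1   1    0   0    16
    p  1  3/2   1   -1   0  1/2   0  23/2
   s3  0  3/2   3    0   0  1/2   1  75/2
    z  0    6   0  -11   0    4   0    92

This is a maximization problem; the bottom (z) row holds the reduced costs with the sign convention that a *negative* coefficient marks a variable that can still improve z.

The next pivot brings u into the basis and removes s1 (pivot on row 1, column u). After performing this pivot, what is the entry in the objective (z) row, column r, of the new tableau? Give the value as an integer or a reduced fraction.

Pivot element is row 1, column u: 1.
Normalize row 1: new (row 1, r) = (-2)/1 = -2.
z-row ← z-row − (-11)·(new row 1): 0 − (-11)·(-2) = -22.

-22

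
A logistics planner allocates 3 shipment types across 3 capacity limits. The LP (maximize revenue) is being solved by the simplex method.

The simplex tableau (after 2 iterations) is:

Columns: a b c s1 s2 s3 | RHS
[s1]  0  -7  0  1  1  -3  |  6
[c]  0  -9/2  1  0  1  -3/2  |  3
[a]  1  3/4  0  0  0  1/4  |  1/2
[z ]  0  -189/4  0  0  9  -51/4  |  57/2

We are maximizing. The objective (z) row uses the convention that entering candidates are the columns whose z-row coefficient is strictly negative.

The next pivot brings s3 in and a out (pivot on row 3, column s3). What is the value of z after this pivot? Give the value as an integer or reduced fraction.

54

Minimum ratio for s3: (1/2)/(1/4) = 2.
z changes by −(z-row coeff of s3)·ratio = −(-51/4)·2 = 51/2.
New z = 57/2 + (51/2) = 54.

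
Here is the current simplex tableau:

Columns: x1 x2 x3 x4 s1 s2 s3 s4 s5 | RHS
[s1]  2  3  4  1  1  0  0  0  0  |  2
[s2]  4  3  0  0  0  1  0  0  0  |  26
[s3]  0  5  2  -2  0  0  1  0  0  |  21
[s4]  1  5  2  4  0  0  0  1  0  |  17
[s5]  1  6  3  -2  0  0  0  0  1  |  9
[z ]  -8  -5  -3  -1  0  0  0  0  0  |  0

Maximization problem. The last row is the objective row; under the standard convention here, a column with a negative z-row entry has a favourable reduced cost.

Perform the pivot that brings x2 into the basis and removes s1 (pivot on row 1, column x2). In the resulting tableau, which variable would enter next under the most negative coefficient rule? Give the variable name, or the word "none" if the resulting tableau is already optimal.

x1

Pivot element 3. New z-row = old z-row − (-5)·(row 1/3).
Updated z-row coefficients: x1: -14/3, x2: 0, x3: 11/3, x4: 2/3, s1: 5/3, s2: 0, s3: 0, s4: 0, s5: 0.
The most negative is -14/3 in column x1, so x1 would enter next.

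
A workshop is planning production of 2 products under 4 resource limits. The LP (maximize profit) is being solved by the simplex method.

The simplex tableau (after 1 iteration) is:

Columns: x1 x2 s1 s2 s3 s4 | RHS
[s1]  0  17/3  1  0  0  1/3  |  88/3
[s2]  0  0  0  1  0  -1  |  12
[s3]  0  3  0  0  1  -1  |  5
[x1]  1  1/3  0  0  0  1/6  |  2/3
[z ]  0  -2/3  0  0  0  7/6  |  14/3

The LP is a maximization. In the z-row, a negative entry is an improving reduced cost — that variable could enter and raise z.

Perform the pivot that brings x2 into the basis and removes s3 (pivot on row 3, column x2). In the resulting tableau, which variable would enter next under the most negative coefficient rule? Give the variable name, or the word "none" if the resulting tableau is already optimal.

none

Pivot element 3. New z-row = old z-row − (-2/3)·(row 3/3).
Updated z-row coefficients: x1: 0, x2: 0, s1: 0, s2: 0, s3: 2/9, s4: 17/18.
No coefficient is strictly negative; the tableau after this pivot is optimal.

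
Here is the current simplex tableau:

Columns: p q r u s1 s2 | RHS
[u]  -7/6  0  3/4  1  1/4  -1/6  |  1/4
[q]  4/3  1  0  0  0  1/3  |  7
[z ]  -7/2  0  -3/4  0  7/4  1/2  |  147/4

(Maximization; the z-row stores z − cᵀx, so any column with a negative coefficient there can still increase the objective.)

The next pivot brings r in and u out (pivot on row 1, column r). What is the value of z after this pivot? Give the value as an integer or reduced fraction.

Minimum ratio for r: (1/4)/(3/4) = 1/3.
z changes by −(z-row coeff of r)·ratio = −(-3/4)·(1/3) = 1/4.
New z = 147/4 + (1/4) = 37.

37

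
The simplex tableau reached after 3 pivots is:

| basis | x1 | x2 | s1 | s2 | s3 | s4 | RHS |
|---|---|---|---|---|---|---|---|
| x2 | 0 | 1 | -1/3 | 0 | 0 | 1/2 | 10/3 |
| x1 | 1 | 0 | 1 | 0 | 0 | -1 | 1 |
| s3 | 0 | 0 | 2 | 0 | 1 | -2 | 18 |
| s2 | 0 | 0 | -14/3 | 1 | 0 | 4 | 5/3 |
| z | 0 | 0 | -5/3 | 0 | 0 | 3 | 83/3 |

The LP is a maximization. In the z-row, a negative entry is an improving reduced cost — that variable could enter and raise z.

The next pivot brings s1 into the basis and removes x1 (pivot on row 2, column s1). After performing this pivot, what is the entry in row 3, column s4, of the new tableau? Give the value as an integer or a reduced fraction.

0

Pivot element is row 2, column s1: 1.
Normalize row 2: new (row 2, s4) = (-1)/1 = -1.
row 3 ← row 3 − 2·(new row 2): -2 − 2·(-1) = 0.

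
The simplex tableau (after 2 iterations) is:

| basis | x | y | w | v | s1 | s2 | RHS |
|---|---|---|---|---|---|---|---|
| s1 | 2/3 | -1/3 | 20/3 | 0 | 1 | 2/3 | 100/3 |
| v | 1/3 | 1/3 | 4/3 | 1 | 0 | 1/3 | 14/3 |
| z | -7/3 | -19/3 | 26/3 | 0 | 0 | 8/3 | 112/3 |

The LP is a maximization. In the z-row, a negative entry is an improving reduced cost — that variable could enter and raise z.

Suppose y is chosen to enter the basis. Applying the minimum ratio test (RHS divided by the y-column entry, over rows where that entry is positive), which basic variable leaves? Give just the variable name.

v

Ratios: row 1 (s1): entry -1/3 ≤ 0, skip; row 2 (v): (14/3)/(1/3) = 14.
Minimum ratio 14 is in the v row, so v leaves.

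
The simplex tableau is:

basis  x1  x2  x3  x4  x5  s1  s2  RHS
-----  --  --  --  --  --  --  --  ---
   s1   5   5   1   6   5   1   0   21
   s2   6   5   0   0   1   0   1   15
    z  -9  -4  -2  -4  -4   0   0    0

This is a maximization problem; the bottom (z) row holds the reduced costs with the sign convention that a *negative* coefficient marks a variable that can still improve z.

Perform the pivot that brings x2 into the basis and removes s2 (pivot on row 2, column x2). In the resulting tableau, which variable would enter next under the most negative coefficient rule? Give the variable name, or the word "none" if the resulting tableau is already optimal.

Pivot element 5. New z-row = old z-row − (-4)·(row 2/5).
Updated z-row coefficients: x1: -21/5, x2: 0, x3: -2, x4: -4, x5: -16/5, s1: 0, s2: 4/5.
The most negative is -21/5 in column x1, so x1 would enter next.

x1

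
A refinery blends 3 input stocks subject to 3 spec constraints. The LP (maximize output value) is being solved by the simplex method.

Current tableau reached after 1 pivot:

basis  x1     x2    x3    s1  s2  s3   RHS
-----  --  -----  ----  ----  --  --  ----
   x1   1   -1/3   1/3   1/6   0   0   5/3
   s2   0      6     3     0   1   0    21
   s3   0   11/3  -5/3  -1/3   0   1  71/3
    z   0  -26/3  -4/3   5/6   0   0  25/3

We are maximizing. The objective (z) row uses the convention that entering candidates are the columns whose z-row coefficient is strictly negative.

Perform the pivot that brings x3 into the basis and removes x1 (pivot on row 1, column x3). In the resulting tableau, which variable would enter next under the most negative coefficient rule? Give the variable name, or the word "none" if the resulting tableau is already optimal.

x2

Pivot element 1/3. New z-row = old z-row − (-4/3)·(row 1/(1/3)).
Updated z-row coefficients: x1: 4, x2: -10, x3: 0, s1: 3/2, s2: 0, s3: 0.
The most negative is -10 in column x2, so x2 would enter next.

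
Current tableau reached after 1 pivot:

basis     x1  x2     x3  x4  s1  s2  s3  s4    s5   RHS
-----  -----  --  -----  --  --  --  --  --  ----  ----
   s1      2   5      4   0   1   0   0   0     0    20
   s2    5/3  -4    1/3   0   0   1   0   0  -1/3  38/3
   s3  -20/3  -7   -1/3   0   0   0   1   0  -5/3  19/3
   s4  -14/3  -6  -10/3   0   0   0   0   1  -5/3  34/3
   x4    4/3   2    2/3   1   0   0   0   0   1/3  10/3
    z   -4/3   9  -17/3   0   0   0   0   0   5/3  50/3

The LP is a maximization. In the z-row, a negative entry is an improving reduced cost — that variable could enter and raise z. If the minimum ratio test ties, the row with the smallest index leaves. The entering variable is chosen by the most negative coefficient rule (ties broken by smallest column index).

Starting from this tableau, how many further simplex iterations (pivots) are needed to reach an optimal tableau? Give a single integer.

pivot: x3 in, s1 out → z = 45
No improving column remains; optimal.

1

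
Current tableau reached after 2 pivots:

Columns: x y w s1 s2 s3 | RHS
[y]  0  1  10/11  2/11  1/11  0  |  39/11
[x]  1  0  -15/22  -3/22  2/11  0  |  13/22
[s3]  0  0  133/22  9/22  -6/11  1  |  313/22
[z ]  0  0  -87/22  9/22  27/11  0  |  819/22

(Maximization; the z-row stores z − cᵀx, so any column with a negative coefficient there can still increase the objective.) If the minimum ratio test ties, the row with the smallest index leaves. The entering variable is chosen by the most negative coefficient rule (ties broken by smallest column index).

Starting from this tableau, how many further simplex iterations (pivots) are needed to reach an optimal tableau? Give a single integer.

pivot: w in, s3 out → z = 6189/133
No improving column remains; optimal.

1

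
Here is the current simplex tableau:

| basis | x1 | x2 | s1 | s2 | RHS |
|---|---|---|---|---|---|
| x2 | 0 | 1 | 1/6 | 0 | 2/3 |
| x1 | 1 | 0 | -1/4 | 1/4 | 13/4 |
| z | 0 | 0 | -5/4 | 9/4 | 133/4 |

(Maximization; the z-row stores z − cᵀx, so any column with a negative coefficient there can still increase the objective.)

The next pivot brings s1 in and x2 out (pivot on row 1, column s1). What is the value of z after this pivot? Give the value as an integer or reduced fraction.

Minimum ratio for s1: (2/3)/(1/6) = 4.
z changes by −(z-row coeff of s1)·ratio = −(-5/4)·4 = 5.
New z = 133/4 + 5 = 153/4.

153/4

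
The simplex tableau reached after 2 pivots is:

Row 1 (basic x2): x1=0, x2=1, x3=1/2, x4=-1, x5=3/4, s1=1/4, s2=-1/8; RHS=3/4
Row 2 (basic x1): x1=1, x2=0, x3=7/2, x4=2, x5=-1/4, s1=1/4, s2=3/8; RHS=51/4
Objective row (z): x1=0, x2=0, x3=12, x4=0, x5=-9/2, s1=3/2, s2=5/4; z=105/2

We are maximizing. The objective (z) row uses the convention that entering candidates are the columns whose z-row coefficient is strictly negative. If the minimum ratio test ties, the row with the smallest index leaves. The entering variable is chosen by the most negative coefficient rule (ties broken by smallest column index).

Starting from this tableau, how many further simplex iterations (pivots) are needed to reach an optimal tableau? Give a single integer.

2

pivot: x5 in, x2 out → z = 57
pivot: x4 in, x1 out → z = 519/5
No improving column remains; optimal.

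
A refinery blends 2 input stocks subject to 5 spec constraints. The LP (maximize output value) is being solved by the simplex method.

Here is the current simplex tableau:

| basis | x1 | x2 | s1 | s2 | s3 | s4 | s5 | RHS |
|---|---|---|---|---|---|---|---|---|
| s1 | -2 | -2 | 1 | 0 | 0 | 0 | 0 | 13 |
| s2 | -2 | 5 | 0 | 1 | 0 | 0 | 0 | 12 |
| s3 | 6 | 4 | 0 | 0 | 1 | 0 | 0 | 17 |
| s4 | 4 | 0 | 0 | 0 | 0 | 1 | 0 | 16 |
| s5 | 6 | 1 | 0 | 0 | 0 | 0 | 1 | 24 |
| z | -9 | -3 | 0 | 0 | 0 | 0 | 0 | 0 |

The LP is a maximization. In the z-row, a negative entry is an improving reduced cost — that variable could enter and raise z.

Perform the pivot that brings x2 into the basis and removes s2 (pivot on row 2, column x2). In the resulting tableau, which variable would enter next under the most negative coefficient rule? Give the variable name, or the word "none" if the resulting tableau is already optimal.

Pivot element 5. New z-row = old z-row − (-3)·(row 2/5).
Updated z-row coefficients: x1: -51/5, x2: 0, s1: 0, s2: 3/5, s3: 0, s4: 0, s5: 0.
The most negative is -51/5 in column x1, so x1 would enter next.

x1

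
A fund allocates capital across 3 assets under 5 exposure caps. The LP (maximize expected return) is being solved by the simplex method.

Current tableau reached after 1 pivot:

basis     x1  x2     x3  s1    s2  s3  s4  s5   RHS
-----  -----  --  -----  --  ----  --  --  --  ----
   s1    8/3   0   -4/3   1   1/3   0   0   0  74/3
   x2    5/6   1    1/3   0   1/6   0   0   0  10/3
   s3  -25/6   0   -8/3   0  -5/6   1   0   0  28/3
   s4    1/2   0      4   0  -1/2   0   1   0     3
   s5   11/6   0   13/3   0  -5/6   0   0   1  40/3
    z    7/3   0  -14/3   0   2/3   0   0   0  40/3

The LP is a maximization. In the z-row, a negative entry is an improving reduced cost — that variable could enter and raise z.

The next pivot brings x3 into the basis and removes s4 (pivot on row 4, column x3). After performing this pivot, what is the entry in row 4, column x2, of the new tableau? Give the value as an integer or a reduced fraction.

0

Pivot element is row 4, column x3: 4.
Normalize row 4: new (row 4, x2) = 0/4 = 0.
Row 4 is the pivot row, so the entry is 0.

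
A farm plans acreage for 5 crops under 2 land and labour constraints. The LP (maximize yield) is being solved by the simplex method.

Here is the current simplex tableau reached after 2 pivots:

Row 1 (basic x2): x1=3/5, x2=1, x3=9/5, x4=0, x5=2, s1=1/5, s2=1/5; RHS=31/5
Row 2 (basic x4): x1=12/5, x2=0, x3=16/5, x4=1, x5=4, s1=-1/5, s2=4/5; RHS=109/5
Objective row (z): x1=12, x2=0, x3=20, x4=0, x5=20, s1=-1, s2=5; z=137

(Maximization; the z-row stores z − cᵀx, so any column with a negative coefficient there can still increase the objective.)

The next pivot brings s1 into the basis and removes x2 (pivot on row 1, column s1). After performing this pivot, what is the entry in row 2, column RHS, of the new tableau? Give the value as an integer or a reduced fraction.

28

Pivot element is row 1, column s1: 1/5.
Normalize row 1: new (row 1, RHS) = (31/5)/(1/5) = 31.
row 2 ← row 2 − (-1/5)·(new row 1): 109/5 − (-1/5)·31 = 28.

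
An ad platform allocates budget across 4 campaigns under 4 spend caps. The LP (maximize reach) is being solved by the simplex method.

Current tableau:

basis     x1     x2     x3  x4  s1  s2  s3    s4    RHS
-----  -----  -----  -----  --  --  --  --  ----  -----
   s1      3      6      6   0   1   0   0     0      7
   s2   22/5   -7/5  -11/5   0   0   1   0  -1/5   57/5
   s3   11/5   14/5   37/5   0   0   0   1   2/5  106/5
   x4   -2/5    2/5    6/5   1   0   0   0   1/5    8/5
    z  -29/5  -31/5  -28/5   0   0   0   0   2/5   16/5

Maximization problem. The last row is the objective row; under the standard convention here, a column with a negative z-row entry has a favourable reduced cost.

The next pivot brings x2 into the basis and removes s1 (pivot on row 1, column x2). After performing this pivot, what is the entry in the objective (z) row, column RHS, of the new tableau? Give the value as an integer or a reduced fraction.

Pivot element is row 1, column x2: 6.
Normalize row 1: new (row 1, RHS) = 7/6 = 7/6.
z-row ← z-row − (-31/5)·(new row 1): 16/5 − (-31/5)·(7/6) = 313/30.

313/30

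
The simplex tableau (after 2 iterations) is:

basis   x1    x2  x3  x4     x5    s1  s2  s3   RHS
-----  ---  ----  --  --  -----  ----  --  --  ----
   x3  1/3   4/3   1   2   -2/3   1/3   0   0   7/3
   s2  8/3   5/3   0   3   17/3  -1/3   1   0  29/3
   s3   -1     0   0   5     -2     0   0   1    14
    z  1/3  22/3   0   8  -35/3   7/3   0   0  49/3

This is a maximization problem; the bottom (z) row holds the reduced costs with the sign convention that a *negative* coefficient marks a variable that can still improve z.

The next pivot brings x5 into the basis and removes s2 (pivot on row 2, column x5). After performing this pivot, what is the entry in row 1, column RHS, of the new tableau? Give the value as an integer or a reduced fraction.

Pivot element is row 2, column x5: 17/3.
Normalize row 2: new (row 2, RHS) = (29/3)/(17/3) = 29/17.
row 1 ← row 1 − (-2/3)·(new row 2): 7/3 − (-2/3)·(29/17) = 59/17.

59/17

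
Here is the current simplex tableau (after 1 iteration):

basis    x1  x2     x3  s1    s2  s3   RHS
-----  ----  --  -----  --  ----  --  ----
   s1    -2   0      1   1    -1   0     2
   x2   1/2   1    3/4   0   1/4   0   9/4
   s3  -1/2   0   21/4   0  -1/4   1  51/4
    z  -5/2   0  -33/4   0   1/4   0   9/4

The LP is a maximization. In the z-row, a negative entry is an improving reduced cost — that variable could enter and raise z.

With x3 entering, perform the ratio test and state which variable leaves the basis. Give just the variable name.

Ratios: row 1 (s1): 2/1 = 2; row 2 (x2): (9/4)/(3/4) = 3; row 3 (s3): (51/4)/(21/4) = 17/7.
Minimum ratio 2 is in the s1 row, so s1 leaves.

s1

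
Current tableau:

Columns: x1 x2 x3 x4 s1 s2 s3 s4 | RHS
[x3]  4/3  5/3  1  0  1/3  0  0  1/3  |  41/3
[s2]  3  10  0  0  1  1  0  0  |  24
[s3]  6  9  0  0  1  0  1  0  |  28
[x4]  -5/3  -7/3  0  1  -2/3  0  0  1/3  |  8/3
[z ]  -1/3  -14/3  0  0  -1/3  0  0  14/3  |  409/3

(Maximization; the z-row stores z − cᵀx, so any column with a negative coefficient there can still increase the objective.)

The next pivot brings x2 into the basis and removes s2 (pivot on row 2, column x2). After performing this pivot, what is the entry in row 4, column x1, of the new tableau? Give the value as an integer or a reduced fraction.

Pivot element is row 2, column x2: 10.
Normalize row 2: new (row 2, x1) = 3/10 = 3/10.
row 4 ← row 4 − (-7/3)·(new row 2): -5/3 − (-7/3)·(3/10) = -29/30.

-29/30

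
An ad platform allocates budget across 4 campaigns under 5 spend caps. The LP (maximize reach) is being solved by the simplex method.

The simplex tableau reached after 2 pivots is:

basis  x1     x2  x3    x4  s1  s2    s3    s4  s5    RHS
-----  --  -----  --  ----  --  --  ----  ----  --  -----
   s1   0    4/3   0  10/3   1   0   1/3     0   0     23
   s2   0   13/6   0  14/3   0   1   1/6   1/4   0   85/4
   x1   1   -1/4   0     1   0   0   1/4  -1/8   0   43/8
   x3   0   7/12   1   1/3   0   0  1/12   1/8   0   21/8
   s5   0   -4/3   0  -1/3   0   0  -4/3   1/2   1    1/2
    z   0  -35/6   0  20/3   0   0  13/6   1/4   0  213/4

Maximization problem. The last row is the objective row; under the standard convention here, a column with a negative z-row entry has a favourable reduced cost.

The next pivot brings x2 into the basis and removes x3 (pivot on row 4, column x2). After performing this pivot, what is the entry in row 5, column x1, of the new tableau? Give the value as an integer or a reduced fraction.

Pivot element is row 4, column x2: 7/12.
Normalize row 4: new (row 4, x1) = 0/(7/12) = 0.
row 5 ← row 5 − (-4/3)·(new row 4): 0 − (-4/3)·0 = 0.

0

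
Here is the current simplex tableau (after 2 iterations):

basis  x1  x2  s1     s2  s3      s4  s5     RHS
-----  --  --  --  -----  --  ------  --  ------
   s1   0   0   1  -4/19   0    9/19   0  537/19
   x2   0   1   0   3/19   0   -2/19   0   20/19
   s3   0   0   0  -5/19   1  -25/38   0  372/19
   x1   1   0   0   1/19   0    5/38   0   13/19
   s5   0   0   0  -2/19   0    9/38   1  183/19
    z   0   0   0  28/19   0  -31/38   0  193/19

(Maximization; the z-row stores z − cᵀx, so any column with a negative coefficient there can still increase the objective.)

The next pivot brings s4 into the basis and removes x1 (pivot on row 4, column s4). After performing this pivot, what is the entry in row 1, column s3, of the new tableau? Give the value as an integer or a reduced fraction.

0

Pivot element is row 4, column s4: 5/38.
Normalize row 4: new (row 4, s3) = 0/(5/38) = 0.
row 1 ← row 1 − (9/19)·(new row 4): 0 − (9/19)·0 = 0.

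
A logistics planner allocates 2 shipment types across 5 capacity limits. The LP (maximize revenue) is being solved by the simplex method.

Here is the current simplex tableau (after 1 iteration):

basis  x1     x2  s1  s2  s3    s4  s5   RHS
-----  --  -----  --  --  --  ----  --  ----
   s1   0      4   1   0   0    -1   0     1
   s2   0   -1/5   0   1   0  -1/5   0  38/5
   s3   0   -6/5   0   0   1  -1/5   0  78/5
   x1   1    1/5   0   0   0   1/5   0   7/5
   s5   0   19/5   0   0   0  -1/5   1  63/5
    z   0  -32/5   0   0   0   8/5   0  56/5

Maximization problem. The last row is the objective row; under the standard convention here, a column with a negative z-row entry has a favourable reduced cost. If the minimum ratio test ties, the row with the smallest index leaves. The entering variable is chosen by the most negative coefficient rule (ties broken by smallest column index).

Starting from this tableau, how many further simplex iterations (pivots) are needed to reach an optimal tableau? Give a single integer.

1

pivot: x2 in, s1 out → z = 64/5
No improving column remains; optimal.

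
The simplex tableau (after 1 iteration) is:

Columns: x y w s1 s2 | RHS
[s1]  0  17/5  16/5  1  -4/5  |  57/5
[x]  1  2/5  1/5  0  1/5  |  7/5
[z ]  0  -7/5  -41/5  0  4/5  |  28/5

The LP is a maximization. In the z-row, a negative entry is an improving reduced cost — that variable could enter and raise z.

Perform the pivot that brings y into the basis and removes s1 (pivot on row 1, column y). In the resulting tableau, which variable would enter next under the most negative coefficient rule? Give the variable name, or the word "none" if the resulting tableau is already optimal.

Pivot element 17/5. New z-row = old z-row − (-7/5)·(row 1/(17/5)).
Updated z-row coefficients: x: 0, y: 0, w: -117/17, s1: 7/17, s2: 8/17.
The most negative is -117/17 in column w, so w would enter next.

w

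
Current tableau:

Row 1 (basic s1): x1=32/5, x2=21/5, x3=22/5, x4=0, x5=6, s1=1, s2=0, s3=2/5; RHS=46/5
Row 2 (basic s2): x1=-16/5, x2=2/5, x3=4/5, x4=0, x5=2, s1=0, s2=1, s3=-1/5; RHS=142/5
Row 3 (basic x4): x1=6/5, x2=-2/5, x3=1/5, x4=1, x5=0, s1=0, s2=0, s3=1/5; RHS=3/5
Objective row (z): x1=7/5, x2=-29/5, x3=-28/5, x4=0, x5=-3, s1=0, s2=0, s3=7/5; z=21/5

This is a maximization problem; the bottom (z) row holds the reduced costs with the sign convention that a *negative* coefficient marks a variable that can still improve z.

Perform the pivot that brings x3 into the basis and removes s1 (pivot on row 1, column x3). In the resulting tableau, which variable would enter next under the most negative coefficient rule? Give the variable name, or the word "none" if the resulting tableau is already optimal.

x2

Pivot element 22/5. New z-row = old z-row − (-28/5)·(row 1/(22/5)).
Updated z-row coefficients: x1: 105/11, x2: -5/11, x3: 0, x4: 0, x5: 51/11, s1: 14/11, s2: 0, s3: 21/11.
The most negative is -5/11 in column x2, so x2 would enter next.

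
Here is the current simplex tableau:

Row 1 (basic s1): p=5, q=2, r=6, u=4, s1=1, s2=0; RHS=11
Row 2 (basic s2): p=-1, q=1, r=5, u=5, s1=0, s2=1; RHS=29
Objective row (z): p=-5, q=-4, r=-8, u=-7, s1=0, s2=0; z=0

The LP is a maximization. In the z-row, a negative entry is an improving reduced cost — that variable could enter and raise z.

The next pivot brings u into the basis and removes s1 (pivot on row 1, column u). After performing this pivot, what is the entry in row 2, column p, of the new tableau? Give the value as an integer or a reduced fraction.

Pivot element is row 1, column u: 4.
Normalize row 1: new (row 1, p) = 5/4 = 5/4.
row 2 ← row 2 − 5·(new row 1): -1 − 5·(5/4) = -29/4.

-29/4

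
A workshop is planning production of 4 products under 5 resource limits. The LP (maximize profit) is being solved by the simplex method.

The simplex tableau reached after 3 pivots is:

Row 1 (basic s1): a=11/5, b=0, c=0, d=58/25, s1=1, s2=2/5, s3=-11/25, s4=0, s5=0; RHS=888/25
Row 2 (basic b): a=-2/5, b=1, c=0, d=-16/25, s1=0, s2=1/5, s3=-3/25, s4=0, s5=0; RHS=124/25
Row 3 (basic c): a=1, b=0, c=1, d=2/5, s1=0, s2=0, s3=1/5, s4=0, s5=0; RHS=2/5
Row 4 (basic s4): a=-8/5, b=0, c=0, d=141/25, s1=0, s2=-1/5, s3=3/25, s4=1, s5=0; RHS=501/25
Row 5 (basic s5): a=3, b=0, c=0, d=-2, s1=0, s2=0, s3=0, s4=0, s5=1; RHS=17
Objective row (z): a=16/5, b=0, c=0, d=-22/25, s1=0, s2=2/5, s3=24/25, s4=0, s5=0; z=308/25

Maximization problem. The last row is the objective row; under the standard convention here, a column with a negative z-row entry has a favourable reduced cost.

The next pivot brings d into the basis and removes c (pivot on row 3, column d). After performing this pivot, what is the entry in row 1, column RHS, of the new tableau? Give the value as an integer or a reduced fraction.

Pivot element is row 3, column d: 2/5.
Normalize row 3: new (row 3, RHS) = (2/5)/(2/5) = 1.
row 1 ← row 1 − (58/25)·(new row 3): 888/25 − (58/25)·1 = 166/5.

166/5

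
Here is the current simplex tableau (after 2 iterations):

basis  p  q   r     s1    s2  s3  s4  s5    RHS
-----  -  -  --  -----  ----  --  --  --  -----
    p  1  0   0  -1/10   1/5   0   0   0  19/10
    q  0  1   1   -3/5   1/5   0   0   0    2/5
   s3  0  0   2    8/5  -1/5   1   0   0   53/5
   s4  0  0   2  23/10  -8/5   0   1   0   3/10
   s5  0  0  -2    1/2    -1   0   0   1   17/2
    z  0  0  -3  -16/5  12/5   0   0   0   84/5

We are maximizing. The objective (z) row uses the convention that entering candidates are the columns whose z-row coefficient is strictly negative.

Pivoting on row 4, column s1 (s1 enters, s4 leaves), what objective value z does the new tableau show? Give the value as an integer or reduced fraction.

396/23

Minimum ratio for s1: (3/10)/(23/10) = 3/23.
z changes by −(z-row coeff of s1)·ratio = −(-16/5)·(3/23) = 48/115.
New z = 84/5 + (48/115) = 396/23.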